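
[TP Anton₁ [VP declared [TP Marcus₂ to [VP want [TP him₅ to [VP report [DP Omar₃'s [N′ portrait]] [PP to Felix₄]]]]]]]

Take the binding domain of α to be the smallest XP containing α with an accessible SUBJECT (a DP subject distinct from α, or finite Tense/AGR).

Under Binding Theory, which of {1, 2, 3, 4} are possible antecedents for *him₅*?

{1}

*him* is a pronoun, so Principle B applies: it must be free in its binding domain.
Binding domain of *him₅*: the embedded TP, whose subject is Marcus₂.
*Anton₁* c-commands the pronoun but from outside its binding domain, and is not c-commanded by it → coindexation permitted.
*Marcus₂* c-commands the pronoun within its binding domain → coindexation would violate Principle B.
*Omar₃*: the pronoun c-commands this R-expression → coindexation would violate Principle C on *Omar₃*.
*Felix₄*: the pronoun c-commands this R-expression → coindexation would violate Principle C on *Felix₄*.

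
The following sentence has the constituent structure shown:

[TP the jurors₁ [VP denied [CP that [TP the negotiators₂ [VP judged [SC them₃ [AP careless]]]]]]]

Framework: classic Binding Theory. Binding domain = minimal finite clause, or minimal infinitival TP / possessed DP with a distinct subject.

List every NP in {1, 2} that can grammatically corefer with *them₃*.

*them* is a pronoun, so Principle B applies: it must be free in its binding domain.
Binding domain of *them₃*: the embedded TP, whose subject is the negotiators₂.
*the jurors₁* c-commands the pronoun but from outside its binding domain, and is not c-commanded by it → coindexation permitted.
*the negotiators₂* c-commands the pronoun within its binding domain → coindexation would violate Principle B.

{1}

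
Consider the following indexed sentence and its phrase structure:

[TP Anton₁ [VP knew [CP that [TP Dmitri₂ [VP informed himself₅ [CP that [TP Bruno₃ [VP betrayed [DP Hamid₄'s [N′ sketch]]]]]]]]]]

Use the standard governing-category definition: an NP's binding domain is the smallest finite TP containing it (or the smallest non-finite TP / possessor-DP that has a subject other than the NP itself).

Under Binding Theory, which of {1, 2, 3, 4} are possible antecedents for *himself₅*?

{2}

*himself* is an anaphor, so Principle A applies: it must be bound in its binding domain.
Binding domain of *himself₅*: the embedded TP, whose subject is Dmitri₂.
*Anton₁* c-commands the anaphor but is outside its binding domain → cannot satisfy Principle A.
*Dmitri₂* c-commands the anaphor within its binding domain → licit binder.
*Bruno₃* does not c-command the anaphor → cannot bind it.
*Hamid₄* does not c-command the anaphor → cannot bind it.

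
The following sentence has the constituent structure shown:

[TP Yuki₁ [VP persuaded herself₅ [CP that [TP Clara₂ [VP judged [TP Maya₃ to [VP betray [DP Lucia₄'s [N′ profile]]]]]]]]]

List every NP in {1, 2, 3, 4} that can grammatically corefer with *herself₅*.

{1}

*herself* is an anaphor, so Principle A applies: it must be bound in its binding domain.
Binding domain of *herself₅*: the matrix TP, whose subject is Yuki₁.
*Yuki₁* c-commands the anaphor within its binding domain → licit binder.
*Clara₂* does not c-command the anaphor → cannot bind it.
*Maya₃* does not c-command the anaphor → cannot bind it.
*Lucia₄* does not c-command the anaphor → cannot bind it.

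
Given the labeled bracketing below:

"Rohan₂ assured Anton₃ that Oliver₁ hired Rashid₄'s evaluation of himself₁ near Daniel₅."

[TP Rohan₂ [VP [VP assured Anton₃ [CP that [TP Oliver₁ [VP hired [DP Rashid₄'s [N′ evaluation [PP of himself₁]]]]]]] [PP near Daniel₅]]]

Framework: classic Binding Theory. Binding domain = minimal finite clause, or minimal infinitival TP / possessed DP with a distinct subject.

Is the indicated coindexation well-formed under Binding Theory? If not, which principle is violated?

Principle A

The two coindexed NPs are *Oliver₁* and *himself₁*.
*himself₁* is an anaphor. Principle A requires it to be bound within its binding domain — the possessed DP, whose subject is Rashid₄.
Within that domain it is c-commanded by *Rashid₄*, which does not share its index.
*Oliver₁* does c-command the anaphor, but from outside its binding domain.
The anaphor is unbound in its domain → Principle A violation.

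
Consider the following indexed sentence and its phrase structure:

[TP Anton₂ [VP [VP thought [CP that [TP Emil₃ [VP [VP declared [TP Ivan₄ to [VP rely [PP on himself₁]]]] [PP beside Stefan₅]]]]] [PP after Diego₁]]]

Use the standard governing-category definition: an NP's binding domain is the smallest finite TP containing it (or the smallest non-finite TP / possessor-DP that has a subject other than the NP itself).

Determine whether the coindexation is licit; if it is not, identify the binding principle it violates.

Principle A

The two coindexed NPs are *Diego₁* and *himself₁*.
*himself₁* is an anaphor. Principle A requires it to be bound within its binding domain — the embedded TP, whose subject is Ivan₄.
Within that domain it is c-commanded by *Ivan₄*, which does not share its index.
*Diego₁* does not c-command the anaphor at all.
The anaphor is unbound in its domain → Principle A violation.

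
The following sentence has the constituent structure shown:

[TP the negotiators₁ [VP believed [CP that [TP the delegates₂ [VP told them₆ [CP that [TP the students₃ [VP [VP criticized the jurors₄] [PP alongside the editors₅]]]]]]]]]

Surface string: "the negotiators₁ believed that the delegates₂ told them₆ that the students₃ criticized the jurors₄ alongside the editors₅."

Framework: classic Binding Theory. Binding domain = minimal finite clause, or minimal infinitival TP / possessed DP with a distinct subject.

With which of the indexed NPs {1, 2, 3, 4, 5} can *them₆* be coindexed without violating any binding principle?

*them* is a pronoun, so Principle B applies: it must be free in its binding domain.
Binding domain of *them₆*: the embedded TP, whose subject is the delegates₂.
*the negotiators₁* c-commands the pronoun but from outside its binding domain, and is not c-commanded by it → coindexation permitted.
*the delegates₂* c-commands the pronoun within its binding domain → coindexation would violate Principle B.
*the students₃*: the pronoun c-commands this R-expression → coindexation would violate Principle C on *the students₃*.
*the jurors₄*: the pronoun c-commands this R-expression → coindexation would violate Principle C on *the jurors₄*.
*the editors₅*: the pronoun c-commands this R-expression → coindexation would violate Principle C on *the editors₅*.

{1}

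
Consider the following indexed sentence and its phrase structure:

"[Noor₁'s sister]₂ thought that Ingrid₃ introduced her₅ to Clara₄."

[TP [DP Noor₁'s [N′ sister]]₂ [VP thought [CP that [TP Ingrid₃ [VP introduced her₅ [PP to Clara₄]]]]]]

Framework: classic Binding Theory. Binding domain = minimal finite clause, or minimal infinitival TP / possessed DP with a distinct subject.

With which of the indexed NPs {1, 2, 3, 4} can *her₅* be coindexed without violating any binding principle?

*her* is a pronoun, so Principle B applies: it must be free in its binding domain.
Binding domain of *her₅*: the embedded TP, whose subject is Ingrid₃.
*Noor₁* and the pronoun do not c-command one another → neither Principle B nor Principle C is at stake; coindexation permitted.
*[Noor₁'s sister]₂* c-commands the pronoun but from outside its binding domain, and is not c-commanded by it → coindexation permitted.
*Ingrid₃* c-commands the pronoun within its binding domain → coindexation would violate Principle B.
*Clara₄*: the pronoun c-commands this R-expression → coindexation would violate Principle C on *Clara₄*.

{1, 2}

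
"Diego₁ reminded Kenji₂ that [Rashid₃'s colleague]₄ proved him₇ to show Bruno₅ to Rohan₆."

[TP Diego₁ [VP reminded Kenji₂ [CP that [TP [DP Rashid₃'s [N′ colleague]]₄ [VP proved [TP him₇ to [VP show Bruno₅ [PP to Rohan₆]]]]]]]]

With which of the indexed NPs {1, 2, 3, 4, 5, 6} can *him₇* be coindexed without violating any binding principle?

{1, 2, 3}

*him* is a pronoun, so Principle B applies: it must be free in its binding domain.
Binding domain of *him₇*: the embedded TP, whose subject is [Rashid₃'s colleague]₄.
*Diego₁* c-commands the pronoun but from outside its binding domain, and is not c-commanded by it → coindexation permitted.
*Kenji₂* c-commands the pronoun but from outside its binding domain, and is not c-commanded by it → coindexation permitted.
*Rashid₃* and the pronoun do not c-command one another → neither Principle B nor Principle C is at stake; coindexation permitted.
*[Rashid₃'s colleague]₄* c-commands the pronoun within its binding domain → coindexation would violate Principle B.
*Bruno₅*: the pronoun c-commands this R-expression → coindexation would violate Principle C on *Bruno₅*.
*Rohan₆*: the pronoun c-commands this R-expression → coindexation would violate Principle C on *Rohan₆*.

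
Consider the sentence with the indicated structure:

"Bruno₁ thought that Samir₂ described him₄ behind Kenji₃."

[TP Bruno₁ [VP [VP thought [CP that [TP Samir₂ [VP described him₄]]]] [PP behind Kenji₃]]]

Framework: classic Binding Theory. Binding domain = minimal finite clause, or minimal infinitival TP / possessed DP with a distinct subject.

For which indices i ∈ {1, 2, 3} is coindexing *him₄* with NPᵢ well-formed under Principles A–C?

*him* is a pronoun, so Principle B applies: it must be free in its binding domain.
Binding domain of *him₄*: the embedded TP, whose subject is Samir₂.
*Bruno₁* c-commands the pronoun but from outside its binding domain, and is not c-commanded by it → coindexation permitted.
*Samir₂* c-commands the pronoun within its binding domain → coindexation would violate Principle B.
*Kenji₃* and the pronoun do not c-command one another → neither Principle B nor Principle C is at stake; coindexation permitted.

{1, 3}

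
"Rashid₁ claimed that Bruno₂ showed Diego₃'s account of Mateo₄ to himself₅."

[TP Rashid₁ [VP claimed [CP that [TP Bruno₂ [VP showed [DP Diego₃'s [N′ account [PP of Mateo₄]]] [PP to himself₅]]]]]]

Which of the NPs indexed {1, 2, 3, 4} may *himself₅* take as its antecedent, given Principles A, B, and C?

{2}

*himself* is an anaphor, so Principle A applies: it must be bound in its binding domain.
Binding domain of *himself₅*: the embedded TP, whose subject is Bruno₂.
*Rashid₁* c-commands the anaphor but is outside its binding domain → cannot satisfy Principle A.
*Bruno₂* c-commands the anaphor within its binding domain → licit binder.
*Diego₃* does not c-command the anaphor → cannot bind it.
*Mateo₄* does not c-command the anaphor → cannot bind it.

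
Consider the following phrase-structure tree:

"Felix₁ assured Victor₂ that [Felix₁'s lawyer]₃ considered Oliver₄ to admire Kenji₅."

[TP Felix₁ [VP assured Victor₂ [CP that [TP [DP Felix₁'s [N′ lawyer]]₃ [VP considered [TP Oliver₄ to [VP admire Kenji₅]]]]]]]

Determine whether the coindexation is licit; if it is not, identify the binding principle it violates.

The two coindexed NPs are *Felix₁* (the higher occurrence) and *Felix₁* (the lower occurrence).
*Felix₁* (the lower occurrence) is an R-expression. Principle C requires it to be free everywhere.
*Felix₁* (the higher occurrence) c-commands it and carries the same index.
The R-expression is bound → Principle C violation.

Principle C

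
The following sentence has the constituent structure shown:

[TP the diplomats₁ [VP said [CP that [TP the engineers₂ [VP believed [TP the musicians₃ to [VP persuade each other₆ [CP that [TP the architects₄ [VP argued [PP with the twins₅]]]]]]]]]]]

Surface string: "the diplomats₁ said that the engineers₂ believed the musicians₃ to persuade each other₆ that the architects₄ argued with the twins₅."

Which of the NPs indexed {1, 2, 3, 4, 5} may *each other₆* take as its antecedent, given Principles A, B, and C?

*each other* is an anaphor, so Principle A applies: it must be bound in its binding domain.
Binding domain of *each other₆*: the embedded TP, whose subject is the musicians₃.
*the diplomats₁* c-commands the anaphor but is outside its binding domain → cannot satisfy Principle A.
*the engineers₂* c-commands the anaphor but is outside its binding domain → cannot satisfy Principle A.
*the musicians₃* c-commands the anaphor within its binding domain → licit binder.
*the architects₄* does not c-command the anaphor → cannot bind it.
*the twins₅* does not c-command the anaphor → cannot bind it.

{3}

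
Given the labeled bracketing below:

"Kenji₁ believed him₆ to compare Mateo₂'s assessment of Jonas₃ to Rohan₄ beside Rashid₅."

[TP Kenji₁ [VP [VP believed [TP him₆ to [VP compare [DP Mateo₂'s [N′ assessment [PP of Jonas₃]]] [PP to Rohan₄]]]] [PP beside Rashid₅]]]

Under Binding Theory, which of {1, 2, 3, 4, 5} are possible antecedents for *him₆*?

{5}

*him* is a pronoun, so Principle B applies: it must be free in its binding domain.
Binding domain of *him₆*: the matrix TP, whose subject is Kenji₁.
*Kenji₁* c-commands the pronoun within its binding domain → coindexation would violate Principle B.
*Mateo₂*: the pronoun c-commands this R-expression → coindexation would violate Principle C on *Mateo₂*.
*Jonas₃*: the pronoun c-commands this R-expression → coindexation would violate Principle C on *Jonas₃*.
*Rohan₄*: the pronoun c-commands this R-expression → coindexation would violate Principle C on *Rohan₄*.
*Rashid₅* and the pronoun do not c-command one another → neither Principle B nor Principle C is at stake; coindexation permitted.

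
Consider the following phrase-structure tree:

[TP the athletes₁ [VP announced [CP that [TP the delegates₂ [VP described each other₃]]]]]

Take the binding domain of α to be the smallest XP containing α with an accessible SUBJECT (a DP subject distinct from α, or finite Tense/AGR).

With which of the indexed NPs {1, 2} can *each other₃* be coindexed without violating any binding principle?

*each other* is an anaphor, so Principle A applies: it must be bound in its binding domain.
Binding domain of *each other₃*: the embedded TP, whose subject is the delegates₂.
*the athletes₁* c-commands the anaphor but is outside its binding domain → cannot satisfy Principle A.
*the delegates₂* c-commands the anaphor within its binding domain → licit binder.

{2}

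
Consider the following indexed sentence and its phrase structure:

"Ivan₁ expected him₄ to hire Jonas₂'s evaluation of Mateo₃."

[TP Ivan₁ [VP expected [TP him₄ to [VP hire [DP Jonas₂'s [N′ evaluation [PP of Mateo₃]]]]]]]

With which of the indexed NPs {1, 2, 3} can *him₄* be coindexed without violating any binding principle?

none

*him* is a pronoun, so Principle B applies: it must be free in its binding domain.
Binding domain of *him₄*: the matrix TP, whose subject is Ivan₁.
*Ivan₁* c-commands the pronoun within its binding domain → coindexation would violate Principle B.
*Jonas₂*: the pronoun c-commands this R-expression → coindexation would violate Principle C on *Jonas₂*.
*Mateo₃*: the pronoun c-commands this R-expression → coindexation would violate Principle C on *Mateo₃*.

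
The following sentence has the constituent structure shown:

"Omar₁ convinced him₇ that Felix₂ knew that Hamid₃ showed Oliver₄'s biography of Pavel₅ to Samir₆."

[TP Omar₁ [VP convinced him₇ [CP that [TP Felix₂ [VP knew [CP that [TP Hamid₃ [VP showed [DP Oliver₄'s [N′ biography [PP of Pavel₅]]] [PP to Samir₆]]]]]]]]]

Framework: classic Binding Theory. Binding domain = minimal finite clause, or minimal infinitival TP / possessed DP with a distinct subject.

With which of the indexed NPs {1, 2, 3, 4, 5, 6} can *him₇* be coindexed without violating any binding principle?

*him* is a pronoun, so Principle B applies: it must be free in its binding domain.
Binding domain of *him₇*: the matrix TP, whose subject is Omar₁.
*Omar₁* c-commands the pronoun within its binding domain → coindexation would violate Principle B.
*Felix₂*: the pronoun c-commands this R-expression → coindexation would violate Principle C on *Felix₂*.
*Hamid₃*: the pronoun c-commands this R-expression → coindexation would violate Principle C on *Hamid₃*.
*Oliver₄*: the pronoun c-commands this R-expression → coindexation would violate Principle C on *Oliver₄*.
*Pavel₅*: the pronoun c-commands this R-expression → coindexation would violate Principle C on *Pavel₅*.
*Samir₆*: the pronoun c-commands this R-expression → coindexation would violate Principle C on *Samir₆*.

none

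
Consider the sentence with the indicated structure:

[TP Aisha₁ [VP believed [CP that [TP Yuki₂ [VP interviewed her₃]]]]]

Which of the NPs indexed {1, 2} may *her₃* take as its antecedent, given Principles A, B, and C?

{1}

*her* is a pronoun, so Principle B applies: it must be free in its binding domain.
Binding domain of *her₃*: the embedded TP, whose subject is Yuki₂.
*Aisha₁* c-commands the pronoun but from outside its binding domain, and is not c-commanded by it → coindexation permitted.
*Yuki₂* c-commands the pronoun within its binding domain → coindexation would violate Principle B.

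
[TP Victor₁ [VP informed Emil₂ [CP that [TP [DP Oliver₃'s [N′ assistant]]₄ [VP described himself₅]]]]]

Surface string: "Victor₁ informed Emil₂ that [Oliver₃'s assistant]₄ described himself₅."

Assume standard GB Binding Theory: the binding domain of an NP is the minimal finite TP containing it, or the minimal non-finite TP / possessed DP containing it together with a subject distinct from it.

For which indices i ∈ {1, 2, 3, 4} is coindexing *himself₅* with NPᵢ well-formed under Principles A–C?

{4}

*himself* is an anaphor, so Principle A applies: it must be bound in its binding domain.
Binding domain of *himself₅*: the embedded TP, whose subject is [Oliver₃'s assistant]₄.
*Victor₁* c-commands the anaphor but is outside its binding domain → cannot satisfy Principle A.
*Emil₂* c-commands the anaphor but is outside its binding domain → cannot satisfy Principle A.
*Oliver₃* does not c-command the anaphor → cannot bind it.
*[Oliver₃'s assistant]₄* c-commands the anaphor within its binding domain → licit binder.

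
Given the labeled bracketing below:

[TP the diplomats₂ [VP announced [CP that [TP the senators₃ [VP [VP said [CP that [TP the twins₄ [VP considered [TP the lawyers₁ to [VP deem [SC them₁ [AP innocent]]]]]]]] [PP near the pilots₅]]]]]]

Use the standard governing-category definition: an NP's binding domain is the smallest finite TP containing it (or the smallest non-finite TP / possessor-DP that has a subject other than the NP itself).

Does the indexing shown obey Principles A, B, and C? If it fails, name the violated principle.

Principle B

The two coindexed NPs are *the lawyers₁* and *them₁*.
*them₁* is a pronoun. Its binding domain is the embedded TP, whose subject is the lawyers₁.
*the lawyers₁* c-commands it within that domain and carries the same index.
The pronoun is locally bound → Principle B violation.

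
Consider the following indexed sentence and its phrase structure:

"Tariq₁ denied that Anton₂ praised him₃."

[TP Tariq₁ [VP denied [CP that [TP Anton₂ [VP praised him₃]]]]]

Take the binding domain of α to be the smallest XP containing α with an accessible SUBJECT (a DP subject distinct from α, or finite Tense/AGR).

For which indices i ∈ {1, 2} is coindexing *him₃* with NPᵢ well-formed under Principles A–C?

*him* is a pronoun, so Principle B applies: it must be free in its binding domain.
Binding domain of *him₃*: the embedded TP, whose subject is Anton₂.
*Tariq₁* c-commands the pronoun but from outside its binding domain, and is not c-commanded by it → coindexation permitted.
*Anton₂* c-commands the pronoun within its binding domain → coindexation would violate Principle B.

{1}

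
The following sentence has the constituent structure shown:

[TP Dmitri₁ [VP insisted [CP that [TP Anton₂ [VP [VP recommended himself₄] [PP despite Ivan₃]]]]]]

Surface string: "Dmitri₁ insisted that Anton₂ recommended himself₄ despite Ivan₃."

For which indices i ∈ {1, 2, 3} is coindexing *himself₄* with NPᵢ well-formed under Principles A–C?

{2}

*himself* is an anaphor, so Principle A applies: it must be bound in its binding domain.
Binding domain of *himself₄*: the embedded TP, whose subject is Anton₂.
*Dmitri₁* c-commands the anaphor but is outside its binding domain → cannot satisfy Principle A.
*Anton₂* c-commands the anaphor within its binding domain → licit binder.
*Ivan₃* does not c-command the anaphor → cannot bind it.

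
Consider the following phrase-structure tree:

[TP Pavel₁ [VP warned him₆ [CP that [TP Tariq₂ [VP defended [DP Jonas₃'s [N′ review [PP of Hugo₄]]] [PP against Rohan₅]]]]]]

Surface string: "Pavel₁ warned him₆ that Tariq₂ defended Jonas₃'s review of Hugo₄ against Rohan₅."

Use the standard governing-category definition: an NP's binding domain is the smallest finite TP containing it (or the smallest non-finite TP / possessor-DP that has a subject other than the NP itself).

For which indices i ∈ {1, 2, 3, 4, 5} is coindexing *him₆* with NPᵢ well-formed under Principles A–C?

none

*him* is a pronoun, so Principle B applies: it must be free in its binding domain.
Binding domain of *him₆*: the matrix TP, whose subject is Pavel₁.
*Pavel₁* c-commands the pronoun within its binding domain → coindexation would violate Principle B.
*Tariq₂*: the pronoun c-commands this R-expression → coindexation would violate Principle C on *Tariq₂*.
*Jonas₃*: the pronoun c-commands this R-expression → coindexation would violate Principle C on *Jonas₃*.
*Hugo₄*: the pronoun c-commands this R-expression → coindexation would violate Principle C on *Hugo₄*.
*Rohan₅*: the pronoun c-commands this R-expression → coindexation would violate Principle C on *Rohan₅*.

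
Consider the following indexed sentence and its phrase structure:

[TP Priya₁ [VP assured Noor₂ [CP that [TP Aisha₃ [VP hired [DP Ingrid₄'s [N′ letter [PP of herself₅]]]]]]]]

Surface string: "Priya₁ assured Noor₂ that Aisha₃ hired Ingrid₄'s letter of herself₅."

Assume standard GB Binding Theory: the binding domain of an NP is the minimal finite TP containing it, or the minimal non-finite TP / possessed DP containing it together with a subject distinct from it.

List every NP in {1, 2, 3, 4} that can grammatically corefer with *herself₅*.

{4}

*herself* is an anaphor, so Principle A applies: it must be bound in its binding domain.
Binding domain of *herself₅*: the possessed DP, whose subject is Ingrid₄.
*Priya₁* c-commands the anaphor but is outside its binding domain → cannot satisfy Principle A.
*Noor₂* c-commands the anaphor but is outside its binding domain → cannot satisfy Principle A.
*Aisha₃* c-commands the anaphor but is outside its binding domain → cannot satisfy Principle A.
*Ingrid₄* c-commands the anaphor within its binding domain → licit binder.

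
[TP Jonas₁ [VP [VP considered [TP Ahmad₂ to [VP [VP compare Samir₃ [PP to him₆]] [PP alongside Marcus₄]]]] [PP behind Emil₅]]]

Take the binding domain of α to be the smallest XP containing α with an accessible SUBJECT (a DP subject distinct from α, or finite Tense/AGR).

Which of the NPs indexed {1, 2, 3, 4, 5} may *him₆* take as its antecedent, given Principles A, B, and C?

{1, 4, 5}

*him* is a pronoun, so Principle B applies: it must be free in its binding domain.
Binding domain of *him₆*: the embedded TP, whose subject is Ahmad₂.
*Jonas₁* c-commands the pronoun but from outside its binding domain, and is not c-commanded by it → coindexation permitted.
*Ahmad₂* c-commands the pronoun within its binding domain → coindexation would violate Principle B.
*Samir₃* c-commands the pronoun within its binding domain → coindexation would violate Principle B.
*Marcus₄* and the pronoun do not c-command one another → neither Principle B nor Principle C is at stake; coindexation permitted.
*Emil₅* and the pronoun do not c-command one another → neither Principle B nor Principle C is at stake; coindexation permitted.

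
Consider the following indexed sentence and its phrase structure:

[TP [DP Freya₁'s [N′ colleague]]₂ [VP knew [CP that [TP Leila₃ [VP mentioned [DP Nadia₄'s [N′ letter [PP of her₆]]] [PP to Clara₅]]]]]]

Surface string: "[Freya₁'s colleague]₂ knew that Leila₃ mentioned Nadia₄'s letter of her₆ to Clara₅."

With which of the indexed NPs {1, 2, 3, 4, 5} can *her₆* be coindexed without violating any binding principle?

*her* is a pronoun, so Principle B applies: it must be free in its binding domain.
Binding domain of *her₆*: the possessed DP, whose subject is Nadia₄.
*Freya₁* and the pronoun do not c-command one another → neither Principle B nor Principle C is at stake; coindexation permitted.
*[Freya₁'s colleague]₂* c-commands the pronoun but from outside its binding domain, and is not c-commanded by it → coindexation permitted.
*Leila₃* c-commands the pronoun but from outside its binding domain, and is not c-commanded by it → coindexation permitted.
*Nadia₄* c-commands the pronoun within its binding domain → coindexation would violate Principle B.
*Clara₅* and the pronoun do not c-command one another → neither Principle B nor Principle C is at stake; coindexation permitted.

{1, 2, 3, 5}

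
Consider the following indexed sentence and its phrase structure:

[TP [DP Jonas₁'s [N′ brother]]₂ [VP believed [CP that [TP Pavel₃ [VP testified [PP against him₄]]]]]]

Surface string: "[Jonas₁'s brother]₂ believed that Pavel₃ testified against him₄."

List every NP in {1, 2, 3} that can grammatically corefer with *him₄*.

*him* is a pronoun, so Principle B applies: it must be free in its binding domain.
Binding domain of *him₄*: the embedded TP, whose subject is Pavel₃.
*Jonas₁* and the pronoun do not c-command one another → neither Principle B nor Principle C is at stake; coindexation permitted.
*[Jonas₁'s brother]₂* c-commands the pronoun but from outside its binding domain, and is not c-commanded by it → coindexation permitted.
*Pavel₃* c-commands the pronoun within its binding domain → coindexation would violate Principle B.

{1, 2}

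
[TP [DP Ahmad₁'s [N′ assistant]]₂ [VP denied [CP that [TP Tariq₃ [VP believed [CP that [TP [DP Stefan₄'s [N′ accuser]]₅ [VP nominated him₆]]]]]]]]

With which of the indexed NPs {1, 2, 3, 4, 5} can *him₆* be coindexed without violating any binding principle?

*him* is a pronoun, so Principle B applies: it must be free in its binding domain.
Binding domain of *him₆*: the embedded TP, whose subject is [Stefan₄'s accuser]₅.
*Ahmad₁* and the pronoun do not c-command one another → neither Principle B nor Principle C is at stake; coindexation permitted.
*[Ahmad₁'s assistant]₂* c-commands the pronoun but from outside its binding domain, and is not c-commanded by it → coindexation permitted.
*Tariq₃* c-commands the pronoun but from outside its binding domain, and is not c-commanded by it → coindexation permitted.
*Stefan₄* and the pronoun do not c-command one another → neither Principle B nor Principle C is at stake; coindexation permitted.
*[Stefan₄'s accuser]₅* c-commands the pronoun within its binding domain → coindexation would violate Principle B.

{1, 2, 3, 4}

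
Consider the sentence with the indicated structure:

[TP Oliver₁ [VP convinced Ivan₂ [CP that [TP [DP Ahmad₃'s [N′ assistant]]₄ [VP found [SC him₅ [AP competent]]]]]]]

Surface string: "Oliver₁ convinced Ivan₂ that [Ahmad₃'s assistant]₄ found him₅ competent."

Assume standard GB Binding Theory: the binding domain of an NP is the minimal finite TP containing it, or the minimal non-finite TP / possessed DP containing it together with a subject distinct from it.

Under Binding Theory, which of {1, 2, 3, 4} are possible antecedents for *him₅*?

{1, 2, 3}

*him* is a pronoun, so Principle B applies: it must be free in its binding domain.
Binding domain of *him₅*: the embedded TP, whose subject is [Ahmad₃'s assistant]₄.
*Oliver₁* c-commands the pronoun but from outside its binding domain, and is not c-commanded by it → coindexation permitted.
*Ivan₂* c-commands the pronoun but from outside its binding domain, and is not c-commanded by it → coindexation permitted.
*Ahmad₃* and the pronoun do not c-command one another → neither Principle B nor Principle C is at stake; coindexation permitted.
*[Ahmad₃'s assistant]₄* c-commands the pronoun within its binding domain → coindexation would violate Principle B.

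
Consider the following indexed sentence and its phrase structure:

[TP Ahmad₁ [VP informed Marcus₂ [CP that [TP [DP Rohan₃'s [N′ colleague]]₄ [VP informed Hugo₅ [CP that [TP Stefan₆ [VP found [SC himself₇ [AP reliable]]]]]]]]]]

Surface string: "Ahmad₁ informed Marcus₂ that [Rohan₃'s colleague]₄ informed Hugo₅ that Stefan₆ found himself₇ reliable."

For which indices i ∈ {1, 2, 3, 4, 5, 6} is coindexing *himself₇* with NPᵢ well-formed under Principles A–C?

{6}

*himself* is an anaphor, so Principle A applies: it must be bound in its binding domain.
Binding domain of *himself₇*: the embedded TP, whose subject is Stefan₆.
*Ahmad₁* c-commands the anaphor but is outside its binding domain → cannot satisfy Principle A.
*Marcus₂* c-commands the anaphor but is outside its binding domain → cannot satisfy Principle A.
*Rohan₃* does not c-command the anaphor → cannot bind it.
*[Rohan₃'s colleague]₄* c-commands the anaphor but is outside its binding domain → cannot satisfy Principle A.
*Hugo₅* c-commands the anaphor but is outside its binding domain → cannot satisfy Principle A.
*Stefan₆* c-commands the anaphor within its binding domain → licit binder.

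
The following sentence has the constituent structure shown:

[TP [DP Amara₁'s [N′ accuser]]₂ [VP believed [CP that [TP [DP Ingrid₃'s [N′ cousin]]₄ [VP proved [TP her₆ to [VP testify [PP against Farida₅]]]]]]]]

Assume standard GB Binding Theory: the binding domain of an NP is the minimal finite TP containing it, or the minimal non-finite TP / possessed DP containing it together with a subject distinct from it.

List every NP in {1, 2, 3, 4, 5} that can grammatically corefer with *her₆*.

*her* is a pronoun, so Principle B applies: it must be free in its binding domain.
Binding domain of *her₆*: the embedded TP, whose subject is [Ingrid₃'s cousin]₄.
*Amara₁* and the pronoun do not c-command one another → neither Principle B nor Principle C is at stake; coindexation permitted.
*[Amara₁'s accuser]₂* c-commands the pronoun but from outside its binding domain, and is not c-commanded by it → coindexation permitted.
*Ingrid₃* and the pronoun do not c-command one another → neither Principle B nor Principle C is at stake; coindexation permitted.
*[Ingrid₃'s cousin]₄* c-commands the pronoun within its binding domain → coindexation would violate Principle B.
*Farida₅*: the pronoun c-commands this R-expression → coindexation would violate Principle C on *Farida₅*.

{1, 2, 3}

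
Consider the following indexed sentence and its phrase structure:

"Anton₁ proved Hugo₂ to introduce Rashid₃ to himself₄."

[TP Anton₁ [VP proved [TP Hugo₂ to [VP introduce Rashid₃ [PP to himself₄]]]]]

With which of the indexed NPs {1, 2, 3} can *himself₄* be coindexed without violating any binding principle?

*himself* is an anaphor, so Principle A applies: it must be bound in its binding domain.
Binding domain of *himself₄*: the embedded TP, whose subject is Hugo₂.
*Anton₁* c-commands the anaphor but is outside its binding domain → cannot satisfy Principle A.
*Hugo₂* c-commands the anaphor within its binding domain → licit binder.
*Rashid₃* c-commands the anaphor within its binding domain → licit binder.

{2, 3}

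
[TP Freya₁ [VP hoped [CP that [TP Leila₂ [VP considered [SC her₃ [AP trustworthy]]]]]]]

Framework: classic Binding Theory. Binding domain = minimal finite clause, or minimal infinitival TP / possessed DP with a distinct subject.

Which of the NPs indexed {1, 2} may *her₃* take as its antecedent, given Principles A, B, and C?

{1}

*her* is a pronoun, so Principle B applies: it must be free in its binding domain.
Binding domain of *her₃*: the embedded TP, whose subject is Leila₂.
*Freya₁* c-commands the pronoun but from outside its binding domain, and is not c-commanded by it → coindexation permitted.
*Leila₂* c-commands the pronoun within its binding domain → coindexation would violate Principle B.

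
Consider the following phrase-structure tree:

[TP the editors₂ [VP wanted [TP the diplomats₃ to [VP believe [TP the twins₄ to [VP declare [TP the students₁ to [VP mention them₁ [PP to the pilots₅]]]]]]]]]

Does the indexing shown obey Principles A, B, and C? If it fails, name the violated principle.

Principle B

The two coindexed NPs are *the students₁* and *them₁*.
*them₁* is a pronoun. Its binding domain is the embedded TP, whose subject is the students₁.
*the students₁* c-commands it within that domain and carries the same index.
The pronoun is locally bound → Principle B violation.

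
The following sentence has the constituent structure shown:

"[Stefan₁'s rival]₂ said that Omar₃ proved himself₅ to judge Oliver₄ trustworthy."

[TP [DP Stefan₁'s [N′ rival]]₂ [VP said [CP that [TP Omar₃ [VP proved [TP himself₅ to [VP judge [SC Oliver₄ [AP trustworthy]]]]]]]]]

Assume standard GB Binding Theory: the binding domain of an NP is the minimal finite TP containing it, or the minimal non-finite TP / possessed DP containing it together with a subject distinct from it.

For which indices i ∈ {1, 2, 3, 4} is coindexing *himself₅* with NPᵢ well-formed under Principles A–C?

{3}

*himself* is an anaphor, so Principle A applies: it must be bound in its binding domain.
Binding domain of *himself₅*: the embedded TP, whose subject is Omar₃.
*Stefan₁* does not c-command the anaphor → cannot bind it.
*[Stefan₁'s rival]₂* c-commands the anaphor but is outside its binding domain → cannot satisfy Principle A.
*Omar₃* c-commands the anaphor within its binding domain → licit binder.
*Oliver₄* does not c-command the anaphor → cannot bind it.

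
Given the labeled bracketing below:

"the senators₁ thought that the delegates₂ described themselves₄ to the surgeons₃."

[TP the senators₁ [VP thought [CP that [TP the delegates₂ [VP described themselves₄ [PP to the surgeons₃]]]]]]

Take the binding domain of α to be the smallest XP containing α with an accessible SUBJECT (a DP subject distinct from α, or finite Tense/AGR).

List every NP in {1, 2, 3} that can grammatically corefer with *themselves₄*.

*themselves* is an anaphor, so Principle A applies: it must be bound in its binding domain.
Binding domain of *themselves₄*: the embedded TP, whose subject is the delegates₂.
*the senators₁* c-commands the anaphor but is outside its binding domain → cannot satisfy Principle A.
*the delegates₂* c-commands the anaphor within its binding domain → licit binder.
*the surgeons₃* does not c-command the anaphor → cannot bind it.

{2}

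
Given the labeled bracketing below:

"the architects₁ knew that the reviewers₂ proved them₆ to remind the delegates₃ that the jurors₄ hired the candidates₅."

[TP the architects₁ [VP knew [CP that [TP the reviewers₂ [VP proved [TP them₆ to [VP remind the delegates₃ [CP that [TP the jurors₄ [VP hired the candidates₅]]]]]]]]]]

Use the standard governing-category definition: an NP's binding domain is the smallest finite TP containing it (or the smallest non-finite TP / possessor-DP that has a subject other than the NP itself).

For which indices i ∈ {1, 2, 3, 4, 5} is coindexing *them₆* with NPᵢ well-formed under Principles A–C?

*them* is a pronoun, so Principle B applies: it must be free in its binding domain.
Binding domain of *them₆*: the embedded TP, whose subject is the reviewers₂.
*the architects₁* c-commands the pronoun but from outside its binding domain, and is not c-commanded by it → coindexation permitted.
*the reviewers₂* c-commands the pronoun within its binding domain → coindexation would violate Principle B.
*the delegates₃*: the pronoun c-commands this R-expression → coindexation would violate Principle C on *the delegates₃*.
*the jurors₄*: the pronoun c-commands this R-expression → coindexation would violate Principle C on *the jurors₄*.
*the candidates₅*: the pronoun c-commands this R-expression → coindexation would violate Principle C on *the candidates₅*.

{1}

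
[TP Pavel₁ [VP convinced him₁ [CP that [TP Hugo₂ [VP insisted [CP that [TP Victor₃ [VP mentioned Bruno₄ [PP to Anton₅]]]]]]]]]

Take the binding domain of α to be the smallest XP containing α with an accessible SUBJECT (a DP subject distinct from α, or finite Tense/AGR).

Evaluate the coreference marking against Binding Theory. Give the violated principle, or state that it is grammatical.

The two coindexed NPs are *Pavel₁* and *him₁*.
*him₁* is a pronoun. Its binding domain is the matrix TP, whose subject is Pavel₁.
*Pavel₁* c-commands it within that domain and carries the same index.
The pronoun is locally bound → Principle B violation.

Principle B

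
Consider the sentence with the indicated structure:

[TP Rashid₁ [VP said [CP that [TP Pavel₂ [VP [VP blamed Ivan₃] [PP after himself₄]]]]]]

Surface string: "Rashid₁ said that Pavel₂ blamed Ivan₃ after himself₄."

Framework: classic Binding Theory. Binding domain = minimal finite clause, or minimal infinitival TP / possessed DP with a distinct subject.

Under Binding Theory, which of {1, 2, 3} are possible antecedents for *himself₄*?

{2}

*himself* is an anaphor, so Principle A applies: it must be bound in its binding domain.
Binding domain of *himself₄*: the embedded TP, whose subject is Pavel₂.
*Rashid₁* c-commands the anaphor but is outside its binding domain → cannot satisfy Principle A.
*Pavel₂* c-commands the anaphor within its binding domain → licit binder.
*Ivan₃* does not c-command the anaphor → cannot bind it.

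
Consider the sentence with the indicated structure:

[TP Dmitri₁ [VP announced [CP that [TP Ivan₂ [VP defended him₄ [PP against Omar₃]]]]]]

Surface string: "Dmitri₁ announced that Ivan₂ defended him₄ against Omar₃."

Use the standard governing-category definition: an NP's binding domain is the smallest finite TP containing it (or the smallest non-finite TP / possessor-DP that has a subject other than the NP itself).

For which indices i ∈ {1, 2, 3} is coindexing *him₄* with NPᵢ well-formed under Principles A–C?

*him* is a pronoun, so Principle B applies: it must be free in its binding domain.
Binding domain of *him₄*: the embedded TP, whose subject is Ivan₂.
*Dmitri₁* c-commands the pronoun but from outside its binding domain, and is not c-commanded by it → coindexation permitted.
*Ivan₂* c-commands the pronoun within its binding domain → coindexation would violate Principle B.
*Omar₃*: the pronoun c-commands this R-expression → coindexation would violate Principle C on *Omar₃*.

{1}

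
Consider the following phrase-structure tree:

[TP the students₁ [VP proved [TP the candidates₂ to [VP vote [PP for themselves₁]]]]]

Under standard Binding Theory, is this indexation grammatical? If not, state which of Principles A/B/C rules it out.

The two coindexed NPs are *the students₁* and *themselves₁*.
*themselves₁* is an anaphor. Principle A requires it to be bound within its binding domain — the embedded TP, whose subject is the candidates₂.
Within that domain it is c-commanded by *the candidates₂*, which does not share its index.
*the students₁* does c-command the anaphor, but from outside its binding domain.
The anaphor is unbound in its domain → Principle A violation.

Principle A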